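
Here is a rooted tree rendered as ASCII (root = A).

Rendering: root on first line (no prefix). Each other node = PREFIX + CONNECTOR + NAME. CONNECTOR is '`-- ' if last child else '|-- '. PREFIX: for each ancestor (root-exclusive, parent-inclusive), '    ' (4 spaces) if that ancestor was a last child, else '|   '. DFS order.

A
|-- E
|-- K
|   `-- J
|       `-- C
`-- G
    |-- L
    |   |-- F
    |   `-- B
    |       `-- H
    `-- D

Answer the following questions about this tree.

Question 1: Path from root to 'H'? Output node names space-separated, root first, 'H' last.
Answer: A G L B H

Derivation:
Walk down from root: A -> G -> L -> B -> H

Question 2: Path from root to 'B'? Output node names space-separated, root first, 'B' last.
Answer: A G L B

Derivation:
Walk down from root: A -> G -> L -> B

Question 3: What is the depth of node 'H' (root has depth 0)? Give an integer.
Path from root to H: A -> G -> L -> B -> H
Depth = number of edges = 4

Answer: 4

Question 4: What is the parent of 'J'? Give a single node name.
Scan adjacency: J appears as child of K

Answer: K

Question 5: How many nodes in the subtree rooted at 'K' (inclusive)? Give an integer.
Answer: 3

Derivation:
Subtree rooted at K contains: C, J, K
Count = 3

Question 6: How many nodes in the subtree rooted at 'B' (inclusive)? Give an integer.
Subtree rooted at B contains: B, H
Count = 2

Answer: 2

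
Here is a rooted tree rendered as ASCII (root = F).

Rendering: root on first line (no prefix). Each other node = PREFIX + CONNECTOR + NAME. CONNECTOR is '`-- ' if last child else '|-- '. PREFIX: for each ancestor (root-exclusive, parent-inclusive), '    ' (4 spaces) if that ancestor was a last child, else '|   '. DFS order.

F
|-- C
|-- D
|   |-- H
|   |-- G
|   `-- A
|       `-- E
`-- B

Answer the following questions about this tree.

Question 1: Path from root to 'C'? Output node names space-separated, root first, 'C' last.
Answer: F C

Derivation:
Walk down from root: F -> C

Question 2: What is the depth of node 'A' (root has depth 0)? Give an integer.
Path from root to A: F -> D -> A
Depth = number of edges = 2

Answer: 2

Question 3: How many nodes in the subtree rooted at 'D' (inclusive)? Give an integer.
Answer: 5

Derivation:
Subtree rooted at D contains: A, D, E, G, H
Count = 5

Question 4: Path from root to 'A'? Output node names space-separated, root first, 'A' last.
Answer: F D A

Derivation:
Walk down from root: F -> D -> A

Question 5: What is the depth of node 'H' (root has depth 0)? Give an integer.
Path from root to H: F -> D -> H
Depth = number of edges = 2

Answer: 2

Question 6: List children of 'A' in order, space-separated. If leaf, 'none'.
Answer: E

Derivation:
Node A's children (from adjacency): E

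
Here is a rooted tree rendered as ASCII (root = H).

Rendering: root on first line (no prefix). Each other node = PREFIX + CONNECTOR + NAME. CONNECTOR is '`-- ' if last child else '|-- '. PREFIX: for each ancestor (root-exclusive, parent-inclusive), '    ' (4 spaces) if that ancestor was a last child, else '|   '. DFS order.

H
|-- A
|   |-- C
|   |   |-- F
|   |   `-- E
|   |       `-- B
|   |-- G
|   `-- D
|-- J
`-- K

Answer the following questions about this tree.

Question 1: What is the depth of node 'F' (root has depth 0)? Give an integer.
Path from root to F: H -> A -> C -> F
Depth = number of edges = 3

Answer: 3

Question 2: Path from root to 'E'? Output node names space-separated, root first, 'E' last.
Walk down from root: H -> A -> C -> E

Answer: H A C E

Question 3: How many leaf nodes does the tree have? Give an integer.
Leaves (nodes with no children): B, D, F, G, J, K

Answer: 6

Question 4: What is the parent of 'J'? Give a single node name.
Scan adjacency: J appears as child of H

Answer: H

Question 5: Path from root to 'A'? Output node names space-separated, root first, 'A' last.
Answer: H A

Derivation:
Walk down from root: H -> A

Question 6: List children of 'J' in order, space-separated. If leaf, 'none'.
Node J's children (from adjacency): (leaf)

Answer: none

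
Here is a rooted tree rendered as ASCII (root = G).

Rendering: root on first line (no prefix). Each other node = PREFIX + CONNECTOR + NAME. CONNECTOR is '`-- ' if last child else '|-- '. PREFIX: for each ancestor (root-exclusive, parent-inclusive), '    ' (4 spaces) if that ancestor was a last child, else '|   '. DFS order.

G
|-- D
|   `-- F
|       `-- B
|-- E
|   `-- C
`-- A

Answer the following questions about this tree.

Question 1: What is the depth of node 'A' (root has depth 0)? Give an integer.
Answer: 1

Derivation:
Path from root to A: G -> A
Depth = number of edges = 1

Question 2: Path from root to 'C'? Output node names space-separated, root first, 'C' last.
Answer: G E C

Derivation:
Walk down from root: G -> E -> C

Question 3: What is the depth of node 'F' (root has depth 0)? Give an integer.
Path from root to F: G -> D -> F
Depth = number of edges = 2

Answer: 2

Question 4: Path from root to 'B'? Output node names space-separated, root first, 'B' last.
Walk down from root: G -> D -> F -> B

Answer: G D F B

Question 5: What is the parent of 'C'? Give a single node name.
Answer: E

Derivation:
Scan adjacency: C appears as child of E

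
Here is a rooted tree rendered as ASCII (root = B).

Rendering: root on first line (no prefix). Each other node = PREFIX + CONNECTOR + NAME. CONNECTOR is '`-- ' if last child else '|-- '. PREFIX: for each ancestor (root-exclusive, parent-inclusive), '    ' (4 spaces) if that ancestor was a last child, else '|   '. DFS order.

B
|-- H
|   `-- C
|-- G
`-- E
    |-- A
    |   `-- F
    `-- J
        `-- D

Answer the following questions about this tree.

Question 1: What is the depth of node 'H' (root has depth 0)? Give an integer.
Path from root to H: B -> H
Depth = number of edges = 1

Answer: 1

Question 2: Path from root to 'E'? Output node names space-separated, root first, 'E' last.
Answer: B E

Derivation:
Walk down from root: B -> E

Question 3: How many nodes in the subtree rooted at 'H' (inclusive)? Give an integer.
Answer: 2

Derivation:
Subtree rooted at H contains: C, H
Count = 2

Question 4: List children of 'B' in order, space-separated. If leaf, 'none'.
Answer: H G E

Derivation:
Node B's children (from adjacency): H, G, E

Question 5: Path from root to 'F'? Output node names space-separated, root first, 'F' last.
Answer: B E A F

Derivation:
Walk down from root: B -> E -> A -> F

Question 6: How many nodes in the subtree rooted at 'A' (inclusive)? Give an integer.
Subtree rooted at A contains: A, F
Count = 2

Answer: 2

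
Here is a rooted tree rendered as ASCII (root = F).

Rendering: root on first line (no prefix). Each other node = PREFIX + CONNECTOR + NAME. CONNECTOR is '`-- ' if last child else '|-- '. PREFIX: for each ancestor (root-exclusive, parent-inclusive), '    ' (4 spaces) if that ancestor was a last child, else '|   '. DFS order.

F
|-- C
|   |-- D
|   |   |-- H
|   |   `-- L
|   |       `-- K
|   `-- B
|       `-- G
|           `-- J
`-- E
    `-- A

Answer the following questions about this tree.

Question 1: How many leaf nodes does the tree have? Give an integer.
Answer: 4

Derivation:
Leaves (nodes with no children): A, H, J, K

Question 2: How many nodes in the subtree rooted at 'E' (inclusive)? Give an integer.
Subtree rooted at E contains: A, E
Count = 2

Answer: 2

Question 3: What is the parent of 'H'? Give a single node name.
Scan adjacency: H appears as child of D

Answer: D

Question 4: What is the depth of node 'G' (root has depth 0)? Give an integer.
Answer: 3

Derivation:
Path from root to G: F -> C -> B -> G
Depth = number of edges = 3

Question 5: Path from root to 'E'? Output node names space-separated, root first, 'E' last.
Walk down from root: F -> E

Answer: F E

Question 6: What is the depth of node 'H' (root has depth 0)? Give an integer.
Path from root to H: F -> C -> D -> H
Depth = number of edges = 3

Answer: 3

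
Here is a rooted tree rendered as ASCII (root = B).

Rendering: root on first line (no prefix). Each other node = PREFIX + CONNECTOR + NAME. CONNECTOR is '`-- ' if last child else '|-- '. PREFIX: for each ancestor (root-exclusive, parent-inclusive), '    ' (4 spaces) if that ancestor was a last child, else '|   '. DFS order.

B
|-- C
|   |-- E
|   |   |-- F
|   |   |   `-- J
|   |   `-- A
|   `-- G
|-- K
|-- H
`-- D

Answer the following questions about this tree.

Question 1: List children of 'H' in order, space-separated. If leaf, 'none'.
Node H's children (from adjacency): (leaf)

Answer: none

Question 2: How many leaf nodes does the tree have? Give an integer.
Answer: 6

Derivation:
Leaves (nodes with no children): A, D, G, H, J, K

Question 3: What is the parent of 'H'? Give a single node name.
Scan adjacency: H appears as child of B

Answer: B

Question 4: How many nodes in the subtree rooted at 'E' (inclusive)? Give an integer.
Subtree rooted at E contains: A, E, F, J
Count = 4

Answer: 4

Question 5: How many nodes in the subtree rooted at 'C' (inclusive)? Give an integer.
Answer: 6

Derivation:
Subtree rooted at C contains: A, C, E, F, G, J
Count = 6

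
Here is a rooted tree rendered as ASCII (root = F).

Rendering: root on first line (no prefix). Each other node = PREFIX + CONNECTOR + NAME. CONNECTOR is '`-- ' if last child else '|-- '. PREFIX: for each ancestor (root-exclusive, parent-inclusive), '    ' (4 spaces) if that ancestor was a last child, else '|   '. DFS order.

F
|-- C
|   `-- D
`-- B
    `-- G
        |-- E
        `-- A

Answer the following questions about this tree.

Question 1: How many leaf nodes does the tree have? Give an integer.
Answer: 3

Derivation:
Leaves (nodes with no children): A, D, E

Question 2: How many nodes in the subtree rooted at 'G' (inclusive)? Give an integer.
Subtree rooted at G contains: A, E, G
Count = 3

Answer: 3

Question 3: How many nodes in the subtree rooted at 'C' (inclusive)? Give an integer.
Answer: 2

Derivation:
Subtree rooted at C contains: C, D
Count = 2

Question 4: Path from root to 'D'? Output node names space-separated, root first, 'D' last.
Walk down from root: F -> C -> D

Answer: F C D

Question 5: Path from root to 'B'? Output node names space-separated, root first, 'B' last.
Answer: F B

Derivation:
Walk down from root: F -> B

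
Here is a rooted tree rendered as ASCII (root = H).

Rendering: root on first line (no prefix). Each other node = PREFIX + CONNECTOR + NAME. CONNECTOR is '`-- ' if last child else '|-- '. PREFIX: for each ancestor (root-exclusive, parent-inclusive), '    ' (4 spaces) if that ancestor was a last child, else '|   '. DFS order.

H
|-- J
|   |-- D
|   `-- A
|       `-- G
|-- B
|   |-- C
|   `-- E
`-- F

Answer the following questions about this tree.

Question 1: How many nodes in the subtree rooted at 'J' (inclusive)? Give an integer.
Subtree rooted at J contains: A, D, G, J
Count = 4

Answer: 4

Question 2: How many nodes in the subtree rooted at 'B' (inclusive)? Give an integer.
Answer: 3

Derivation:
Subtree rooted at B contains: B, C, E
Count = 3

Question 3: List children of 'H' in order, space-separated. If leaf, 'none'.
Node H's children (from adjacency): J, B, F

Answer: J B F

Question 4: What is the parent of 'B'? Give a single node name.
Answer: H

Derivation:
Scan adjacency: B appears as child of H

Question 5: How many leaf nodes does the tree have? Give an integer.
Leaves (nodes with no children): C, D, E, F, G

Answer: 5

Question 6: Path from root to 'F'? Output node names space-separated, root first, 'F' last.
Answer: H F

Derivation:
Walk down from root: H -> F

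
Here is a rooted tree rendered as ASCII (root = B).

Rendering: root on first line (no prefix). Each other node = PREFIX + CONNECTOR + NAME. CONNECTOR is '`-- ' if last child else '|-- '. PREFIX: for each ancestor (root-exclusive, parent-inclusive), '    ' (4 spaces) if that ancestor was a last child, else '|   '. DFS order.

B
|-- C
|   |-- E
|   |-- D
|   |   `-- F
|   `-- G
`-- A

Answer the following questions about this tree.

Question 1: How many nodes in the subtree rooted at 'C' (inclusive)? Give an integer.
Subtree rooted at C contains: C, D, E, F, G
Count = 5

Answer: 5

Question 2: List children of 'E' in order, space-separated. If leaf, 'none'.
Node E's children (from adjacency): (leaf)

Answer: none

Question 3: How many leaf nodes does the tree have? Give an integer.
Leaves (nodes with no children): A, E, F, G

Answer: 4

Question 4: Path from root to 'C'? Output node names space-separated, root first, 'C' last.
Walk down from root: B -> C

Answer: B C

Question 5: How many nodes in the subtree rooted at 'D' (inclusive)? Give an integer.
Subtree rooted at D contains: D, F
Count = 2

Answer: 2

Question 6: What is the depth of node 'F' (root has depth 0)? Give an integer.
Answer: 3

Derivation:
Path from root to F: B -> C -> D -> F
Depth = number of edges = 3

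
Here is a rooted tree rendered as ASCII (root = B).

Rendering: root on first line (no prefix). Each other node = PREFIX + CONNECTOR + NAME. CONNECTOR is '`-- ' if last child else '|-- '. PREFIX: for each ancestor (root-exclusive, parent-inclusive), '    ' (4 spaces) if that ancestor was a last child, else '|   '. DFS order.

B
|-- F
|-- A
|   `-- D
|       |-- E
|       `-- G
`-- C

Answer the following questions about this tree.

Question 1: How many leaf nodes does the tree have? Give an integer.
Answer: 4

Derivation:
Leaves (nodes with no children): C, E, F, G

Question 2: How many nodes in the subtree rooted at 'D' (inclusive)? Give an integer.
Subtree rooted at D contains: D, E, G
Count = 3

Answer: 3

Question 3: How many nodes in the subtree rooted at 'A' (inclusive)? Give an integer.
Answer: 4

Derivation:
Subtree rooted at A contains: A, D, E, G
Count = 4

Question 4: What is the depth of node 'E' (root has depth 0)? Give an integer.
Path from root to E: B -> A -> D -> E
Depth = number of edges = 3

Answer: 3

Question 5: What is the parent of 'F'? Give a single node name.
Scan adjacency: F appears as child of B

Answer: B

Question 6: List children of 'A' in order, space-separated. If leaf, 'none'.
Node A's children (from adjacency): D

Answer: D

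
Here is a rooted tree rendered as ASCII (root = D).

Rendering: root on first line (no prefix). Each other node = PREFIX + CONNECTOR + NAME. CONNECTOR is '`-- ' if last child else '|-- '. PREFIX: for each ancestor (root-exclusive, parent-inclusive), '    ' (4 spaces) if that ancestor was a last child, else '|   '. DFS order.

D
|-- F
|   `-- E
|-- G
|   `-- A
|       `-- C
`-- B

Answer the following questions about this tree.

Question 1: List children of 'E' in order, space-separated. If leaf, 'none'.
Answer: none

Derivation:
Node E's children (from adjacency): (leaf)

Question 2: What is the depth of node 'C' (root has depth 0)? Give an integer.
Path from root to C: D -> G -> A -> C
Depth = number of edges = 3

Answer: 3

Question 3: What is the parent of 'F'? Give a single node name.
Scan adjacency: F appears as child of D

Answer: D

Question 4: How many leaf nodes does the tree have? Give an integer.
Answer: 3

Derivation:
Leaves (nodes with no children): B, C, E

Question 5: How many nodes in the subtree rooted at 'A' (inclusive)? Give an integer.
Subtree rooted at A contains: A, C
Count = 2

Answer: 2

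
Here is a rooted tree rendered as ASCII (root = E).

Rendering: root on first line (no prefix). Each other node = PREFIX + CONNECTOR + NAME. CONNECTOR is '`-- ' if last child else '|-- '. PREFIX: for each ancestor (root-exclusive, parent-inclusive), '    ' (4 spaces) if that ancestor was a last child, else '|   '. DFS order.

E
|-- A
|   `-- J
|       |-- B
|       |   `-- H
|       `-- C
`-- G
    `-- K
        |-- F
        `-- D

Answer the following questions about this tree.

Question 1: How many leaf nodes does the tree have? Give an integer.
Answer: 4

Derivation:
Leaves (nodes with no children): C, D, F, H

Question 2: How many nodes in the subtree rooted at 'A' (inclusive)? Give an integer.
Subtree rooted at A contains: A, B, C, H, J
Count = 5

Answer: 5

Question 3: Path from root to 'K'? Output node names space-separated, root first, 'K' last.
Answer: E G K

Derivation:
Walk down from root: E -> G -> K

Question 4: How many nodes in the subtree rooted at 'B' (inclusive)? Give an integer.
Subtree rooted at B contains: B, H
Count = 2

Answer: 2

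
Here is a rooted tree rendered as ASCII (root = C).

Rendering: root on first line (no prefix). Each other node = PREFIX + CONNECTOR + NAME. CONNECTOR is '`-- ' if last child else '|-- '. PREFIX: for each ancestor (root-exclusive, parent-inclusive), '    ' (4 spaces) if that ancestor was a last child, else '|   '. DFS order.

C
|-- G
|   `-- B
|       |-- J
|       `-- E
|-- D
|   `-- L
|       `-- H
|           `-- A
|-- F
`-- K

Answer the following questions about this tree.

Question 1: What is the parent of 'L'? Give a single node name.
Scan adjacency: L appears as child of D

Answer: D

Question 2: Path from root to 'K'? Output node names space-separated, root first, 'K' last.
Walk down from root: C -> K

Answer: C K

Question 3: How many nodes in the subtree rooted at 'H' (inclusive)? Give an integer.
Answer: 2

Derivation:
Subtree rooted at H contains: A, H
Count = 2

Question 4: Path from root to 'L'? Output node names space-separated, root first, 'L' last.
Walk down from root: C -> D -> L

Answer: C D L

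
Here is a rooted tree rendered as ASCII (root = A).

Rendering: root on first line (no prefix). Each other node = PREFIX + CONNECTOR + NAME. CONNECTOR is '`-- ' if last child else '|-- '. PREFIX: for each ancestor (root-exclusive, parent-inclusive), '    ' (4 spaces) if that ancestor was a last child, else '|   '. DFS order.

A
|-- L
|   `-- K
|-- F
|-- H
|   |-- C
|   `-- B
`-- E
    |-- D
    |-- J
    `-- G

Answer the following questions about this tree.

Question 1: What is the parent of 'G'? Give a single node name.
Answer: E

Derivation:
Scan adjacency: G appears as child of E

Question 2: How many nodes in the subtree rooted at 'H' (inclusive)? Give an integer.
Subtree rooted at H contains: B, C, H
Count = 3

Answer: 3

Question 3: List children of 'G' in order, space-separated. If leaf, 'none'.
Node G's children (from adjacency): (leaf)

Answer: none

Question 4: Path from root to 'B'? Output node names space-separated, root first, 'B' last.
Walk down from root: A -> H -> B

Answer: A H B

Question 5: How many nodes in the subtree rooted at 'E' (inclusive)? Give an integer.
Answer: 4

Derivation:
Subtree rooted at E contains: D, E, G, J
Count = 4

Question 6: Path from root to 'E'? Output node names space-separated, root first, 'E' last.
Answer: A E

Derivation:
Walk down from root: A -> E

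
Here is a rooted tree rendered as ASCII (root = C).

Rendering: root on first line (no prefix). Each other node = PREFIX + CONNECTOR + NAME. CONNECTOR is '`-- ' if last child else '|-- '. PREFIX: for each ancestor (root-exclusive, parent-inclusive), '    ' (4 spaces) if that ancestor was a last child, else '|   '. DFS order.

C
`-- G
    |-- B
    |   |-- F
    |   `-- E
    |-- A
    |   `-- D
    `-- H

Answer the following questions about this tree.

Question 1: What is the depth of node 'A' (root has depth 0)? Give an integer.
Path from root to A: C -> G -> A
Depth = number of edges = 2

Answer: 2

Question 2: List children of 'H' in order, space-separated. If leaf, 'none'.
Answer: none

Derivation:
Node H's children (from adjacency): (leaf)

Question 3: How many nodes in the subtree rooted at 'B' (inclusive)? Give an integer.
Answer: 3

Derivation:
Subtree rooted at B contains: B, E, F
Count = 3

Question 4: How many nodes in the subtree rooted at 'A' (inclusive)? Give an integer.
Answer: 2

Derivation:
Subtree rooted at A contains: A, D
Count = 2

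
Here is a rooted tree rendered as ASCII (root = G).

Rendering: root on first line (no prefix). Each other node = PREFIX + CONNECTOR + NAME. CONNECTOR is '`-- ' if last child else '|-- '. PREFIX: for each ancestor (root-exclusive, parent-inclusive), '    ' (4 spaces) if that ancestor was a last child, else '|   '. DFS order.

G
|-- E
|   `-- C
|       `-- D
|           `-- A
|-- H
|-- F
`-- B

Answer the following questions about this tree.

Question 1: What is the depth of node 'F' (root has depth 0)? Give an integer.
Answer: 1

Derivation:
Path from root to F: G -> F
Depth = number of edges = 1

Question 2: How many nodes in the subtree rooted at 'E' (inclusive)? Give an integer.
Answer: 4

Derivation:
Subtree rooted at E contains: A, C, D, E
Count = 4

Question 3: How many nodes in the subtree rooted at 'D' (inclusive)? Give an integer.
Subtree rooted at D contains: A, D
Count = 2

Answer: 2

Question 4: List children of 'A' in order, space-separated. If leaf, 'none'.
Node A's children (from adjacency): (leaf)

Answer: none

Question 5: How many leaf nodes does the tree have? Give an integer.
Leaves (nodes with no children): A, B, F, H

Answer: 4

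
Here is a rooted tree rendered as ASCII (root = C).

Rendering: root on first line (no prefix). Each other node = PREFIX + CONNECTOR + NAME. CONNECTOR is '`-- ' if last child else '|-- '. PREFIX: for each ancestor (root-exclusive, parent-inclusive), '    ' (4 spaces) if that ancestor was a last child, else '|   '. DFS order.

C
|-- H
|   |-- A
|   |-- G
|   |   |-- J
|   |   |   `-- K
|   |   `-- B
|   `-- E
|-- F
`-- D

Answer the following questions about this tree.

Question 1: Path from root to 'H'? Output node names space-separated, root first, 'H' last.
Walk down from root: C -> H

Answer: C H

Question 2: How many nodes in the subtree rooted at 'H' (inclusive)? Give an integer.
Answer: 7

Derivation:
Subtree rooted at H contains: A, B, E, G, H, J, K
Count = 7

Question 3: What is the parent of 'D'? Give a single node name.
Answer: C

Derivation:
Scan adjacency: D appears as child of C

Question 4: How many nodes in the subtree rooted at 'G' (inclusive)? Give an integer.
Subtree rooted at G contains: B, G, J, K
Count = 4

Answer: 4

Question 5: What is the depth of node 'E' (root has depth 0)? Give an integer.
Answer: 2

Derivation:
Path from root to E: C -> H -> E
Depth = number of edges = 2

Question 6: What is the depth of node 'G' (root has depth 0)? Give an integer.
Answer: 2

Derivation:
Path from root to G: C -> H -> G
Depth = number of edges = 2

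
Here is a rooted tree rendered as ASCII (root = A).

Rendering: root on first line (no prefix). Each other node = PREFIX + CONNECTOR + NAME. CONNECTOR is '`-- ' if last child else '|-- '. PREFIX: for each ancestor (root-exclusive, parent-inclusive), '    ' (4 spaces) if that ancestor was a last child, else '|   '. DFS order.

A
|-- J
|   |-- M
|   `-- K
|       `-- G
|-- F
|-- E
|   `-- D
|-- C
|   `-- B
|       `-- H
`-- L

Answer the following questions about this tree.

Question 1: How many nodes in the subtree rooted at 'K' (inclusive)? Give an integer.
Answer: 2

Derivation:
Subtree rooted at K contains: G, K
Count = 2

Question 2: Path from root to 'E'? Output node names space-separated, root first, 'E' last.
Walk down from root: A -> E

Answer: A E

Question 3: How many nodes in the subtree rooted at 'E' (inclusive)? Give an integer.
Answer: 2

Derivation:
Subtree rooted at E contains: D, E
Count = 2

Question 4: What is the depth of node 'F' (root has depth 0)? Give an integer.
Answer: 1

Derivation:
Path from root to F: A -> F
Depth = number of edges = 1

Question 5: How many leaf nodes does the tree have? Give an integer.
Answer: 6

Derivation:
Leaves (nodes with no children): D, F, G, H, L, M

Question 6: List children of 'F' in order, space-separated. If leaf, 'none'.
Node F's children (from adjacency): (leaf)

Answer: none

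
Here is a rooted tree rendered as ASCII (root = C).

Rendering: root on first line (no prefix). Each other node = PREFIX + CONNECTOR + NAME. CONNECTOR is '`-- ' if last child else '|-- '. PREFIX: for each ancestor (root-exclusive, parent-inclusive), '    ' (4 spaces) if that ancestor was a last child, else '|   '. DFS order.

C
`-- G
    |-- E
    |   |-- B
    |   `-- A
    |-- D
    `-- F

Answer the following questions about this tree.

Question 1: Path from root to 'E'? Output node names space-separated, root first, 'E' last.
Answer: C G E

Derivation:
Walk down from root: C -> G -> E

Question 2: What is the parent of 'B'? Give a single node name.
Answer: E

Derivation:
Scan adjacency: B appears as child of E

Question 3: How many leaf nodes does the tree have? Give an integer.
Leaves (nodes with no children): A, B, D, F

Answer: 4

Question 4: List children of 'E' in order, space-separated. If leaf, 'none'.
Answer: B A

Derivation:
Node E's children (from adjacency): B, A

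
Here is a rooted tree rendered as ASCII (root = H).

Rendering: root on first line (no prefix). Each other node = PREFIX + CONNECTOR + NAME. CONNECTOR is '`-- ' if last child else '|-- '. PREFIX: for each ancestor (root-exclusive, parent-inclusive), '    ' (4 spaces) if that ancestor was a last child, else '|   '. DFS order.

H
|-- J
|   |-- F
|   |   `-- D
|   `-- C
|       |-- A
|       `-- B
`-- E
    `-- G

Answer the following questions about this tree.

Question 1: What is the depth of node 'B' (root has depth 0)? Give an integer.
Answer: 3

Derivation:
Path from root to B: H -> J -> C -> B
Depth = number of edges = 3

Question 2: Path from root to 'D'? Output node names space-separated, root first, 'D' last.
Answer: H J F D

Derivation:
Walk down from root: H -> J -> F -> D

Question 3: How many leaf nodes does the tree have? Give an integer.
Leaves (nodes with no children): A, B, D, G

Answer: 4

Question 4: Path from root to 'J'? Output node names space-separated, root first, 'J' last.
Answer: H J

Derivation:
Walk down from root: H -> J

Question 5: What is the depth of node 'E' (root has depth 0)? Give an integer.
Path from root to E: H -> E
Depth = number of edges = 1

Answer: 1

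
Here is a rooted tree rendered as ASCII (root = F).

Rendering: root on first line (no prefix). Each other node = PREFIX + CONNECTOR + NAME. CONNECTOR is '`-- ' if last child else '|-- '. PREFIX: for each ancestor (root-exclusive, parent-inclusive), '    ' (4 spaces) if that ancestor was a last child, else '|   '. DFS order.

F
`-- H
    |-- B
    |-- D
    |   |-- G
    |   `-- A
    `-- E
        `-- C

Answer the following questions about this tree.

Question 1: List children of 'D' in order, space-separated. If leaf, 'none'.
Answer: G A

Derivation:
Node D's children (from adjacency): G, A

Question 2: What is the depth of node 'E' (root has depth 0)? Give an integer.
Path from root to E: F -> H -> E
Depth = number of edges = 2

Answer: 2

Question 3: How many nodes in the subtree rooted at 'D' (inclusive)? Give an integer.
Subtree rooted at D contains: A, D, G
Count = 3

Answer: 3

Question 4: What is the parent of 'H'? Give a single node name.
Scan adjacency: H appears as child of F

Answer: F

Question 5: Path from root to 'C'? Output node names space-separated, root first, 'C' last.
Answer: F H E C

Derivation:
Walk down from root: F -> H -> E -> C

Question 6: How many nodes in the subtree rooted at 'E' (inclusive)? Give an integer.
Subtree rooted at E contains: C, E
Count = 2

Answer: 2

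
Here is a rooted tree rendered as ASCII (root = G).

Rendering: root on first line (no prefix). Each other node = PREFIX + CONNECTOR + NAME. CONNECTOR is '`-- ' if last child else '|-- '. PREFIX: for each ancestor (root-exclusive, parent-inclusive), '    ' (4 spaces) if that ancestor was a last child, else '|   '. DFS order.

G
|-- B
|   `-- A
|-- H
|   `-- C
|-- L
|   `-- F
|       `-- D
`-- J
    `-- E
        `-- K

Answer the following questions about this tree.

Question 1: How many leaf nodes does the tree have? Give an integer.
Leaves (nodes with no children): A, C, D, K

Answer: 4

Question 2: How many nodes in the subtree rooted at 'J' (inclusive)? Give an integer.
Answer: 3

Derivation:
Subtree rooted at J contains: E, J, K
Count = 3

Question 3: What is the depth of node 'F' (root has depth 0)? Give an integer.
Path from root to F: G -> L -> F
Depth = number of edges = 2

Answer: 2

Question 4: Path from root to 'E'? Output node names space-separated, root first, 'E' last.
Answer: G J E

Derivation:
Walk down from root: G -> J -> E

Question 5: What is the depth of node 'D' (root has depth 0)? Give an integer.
Answer: 3

Derivation:
Path from root to D: G -> L -> F -> D
Depth = number of edges = 3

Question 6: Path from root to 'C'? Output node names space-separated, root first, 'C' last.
Walk down from root: G -> H -> C

Answer: G H C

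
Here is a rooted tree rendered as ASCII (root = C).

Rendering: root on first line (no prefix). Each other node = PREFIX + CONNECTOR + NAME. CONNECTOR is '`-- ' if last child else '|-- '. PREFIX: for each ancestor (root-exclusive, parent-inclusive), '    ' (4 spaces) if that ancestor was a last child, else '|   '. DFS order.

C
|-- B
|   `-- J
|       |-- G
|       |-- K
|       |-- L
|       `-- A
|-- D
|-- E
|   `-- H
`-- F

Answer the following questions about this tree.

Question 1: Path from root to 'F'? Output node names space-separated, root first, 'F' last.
Answer: C F

Derivation:
Walk down from root: C -> F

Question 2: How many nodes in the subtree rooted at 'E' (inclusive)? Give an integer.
Answer: 2

Derivation:
Subtree rooted at E contains: E, H
Count = 2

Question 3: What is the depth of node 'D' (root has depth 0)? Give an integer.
Answer: 1

Derivation:
Path from root to D: C -> D
Depth = number of edges = 1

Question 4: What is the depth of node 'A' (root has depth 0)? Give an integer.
Answer: 3

Derivation:
Path from root to A: C -> B -> J -> A
Depth = number of edges = 3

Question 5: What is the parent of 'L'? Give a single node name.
Answer: J

Derivation:
Scan adjacency: L appears as child of J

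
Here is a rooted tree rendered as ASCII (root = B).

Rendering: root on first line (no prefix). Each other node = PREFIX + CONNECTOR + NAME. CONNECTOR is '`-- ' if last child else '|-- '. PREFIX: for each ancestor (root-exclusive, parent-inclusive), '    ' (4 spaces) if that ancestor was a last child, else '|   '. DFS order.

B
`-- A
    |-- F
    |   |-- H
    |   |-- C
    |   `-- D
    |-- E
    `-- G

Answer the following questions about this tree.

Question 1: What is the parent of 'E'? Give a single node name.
Scan adjacency: E appears as child of A

Answer: A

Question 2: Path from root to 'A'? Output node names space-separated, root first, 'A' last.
Answer: B A

Derivation:
Walk down from root: B -> A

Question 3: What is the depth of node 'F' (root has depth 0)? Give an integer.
Answer: 2

Derivation:
Path from root to F: B -> A -> F
Depth = number of edges = 2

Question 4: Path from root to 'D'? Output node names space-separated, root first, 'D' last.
Walk down from root: B -> A -> F -> D

Answer: B A F D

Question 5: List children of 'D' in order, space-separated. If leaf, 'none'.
Node D's children (from adjacency): (leaf)

Answer: none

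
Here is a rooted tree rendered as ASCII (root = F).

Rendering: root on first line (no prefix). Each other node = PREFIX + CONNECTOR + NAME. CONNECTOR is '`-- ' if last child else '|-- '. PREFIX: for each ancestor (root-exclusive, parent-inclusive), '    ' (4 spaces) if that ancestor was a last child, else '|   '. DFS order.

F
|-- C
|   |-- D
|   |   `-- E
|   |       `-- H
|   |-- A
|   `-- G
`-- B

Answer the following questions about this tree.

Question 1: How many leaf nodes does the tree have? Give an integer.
Leaves (nodes with no children): A, B, G, H

Answer: 4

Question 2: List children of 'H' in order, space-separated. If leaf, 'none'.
Answer: none

Derivation:
Node H's children (from adjacency): (leaf)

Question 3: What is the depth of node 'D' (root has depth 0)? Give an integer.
Path from root to D: F -> C -> D
Depth = number of edges = 2

Answer: 2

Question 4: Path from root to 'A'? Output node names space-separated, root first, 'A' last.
Walk down from root: F -> C -> A

Answer: F C A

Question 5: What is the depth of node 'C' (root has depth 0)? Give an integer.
Answer: 1

Derivation:
Path from root to C: F -> C
Depth = number of edges = 1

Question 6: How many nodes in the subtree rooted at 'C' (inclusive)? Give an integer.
Answer: 6

Derivation:
Subtree rooted at C contains: A, C, D, E, G, H
Count = 6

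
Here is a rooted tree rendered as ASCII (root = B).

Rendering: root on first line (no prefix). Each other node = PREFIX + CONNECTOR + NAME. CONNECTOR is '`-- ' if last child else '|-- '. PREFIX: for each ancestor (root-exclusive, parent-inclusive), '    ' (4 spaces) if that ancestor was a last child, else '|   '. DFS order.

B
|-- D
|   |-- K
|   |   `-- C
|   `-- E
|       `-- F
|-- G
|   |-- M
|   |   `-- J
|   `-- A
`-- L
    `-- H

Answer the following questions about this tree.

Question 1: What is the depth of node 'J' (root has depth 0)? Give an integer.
Answer: 3

Derivation:
Path from root to J: B -> G -> M -> J
Depth = number of edges = 3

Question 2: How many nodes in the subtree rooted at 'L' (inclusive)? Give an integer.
Answer: 2

Derivation:
Subtree rooted at L contains: H, L
Count = 2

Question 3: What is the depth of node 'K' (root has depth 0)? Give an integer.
Answer: 2

Derivation:
Path from root to K: B -> D -> K
Depth = number of edges = 2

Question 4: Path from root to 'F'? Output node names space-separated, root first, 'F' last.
Walk down from root: B -> D -> E -> F

Answer: B D E F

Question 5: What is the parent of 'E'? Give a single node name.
Scan adjacency: E appears as child of D

Answer: D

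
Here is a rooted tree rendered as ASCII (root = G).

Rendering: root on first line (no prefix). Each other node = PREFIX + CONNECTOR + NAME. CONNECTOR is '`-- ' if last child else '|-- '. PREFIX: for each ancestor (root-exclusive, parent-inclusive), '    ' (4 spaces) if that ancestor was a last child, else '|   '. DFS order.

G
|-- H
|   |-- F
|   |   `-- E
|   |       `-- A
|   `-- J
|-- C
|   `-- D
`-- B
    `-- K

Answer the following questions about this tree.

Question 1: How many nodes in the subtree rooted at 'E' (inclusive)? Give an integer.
Subtree rooted at E contains: A, E
Count = 2

Answer: 2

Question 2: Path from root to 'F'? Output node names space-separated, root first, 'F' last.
Answer: G H F

Derivation:
Walk down from root: G -> H -> F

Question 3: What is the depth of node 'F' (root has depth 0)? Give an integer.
Path from root to F: G -> H -> F
Depth = number of edges = 2

Answer: 2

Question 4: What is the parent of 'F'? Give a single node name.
Answer: H

Derivation:
Scan adjacency: F appears as child of H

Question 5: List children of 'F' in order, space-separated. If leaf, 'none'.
Answer: E

Derivation:
Node F's children (from adjacency): E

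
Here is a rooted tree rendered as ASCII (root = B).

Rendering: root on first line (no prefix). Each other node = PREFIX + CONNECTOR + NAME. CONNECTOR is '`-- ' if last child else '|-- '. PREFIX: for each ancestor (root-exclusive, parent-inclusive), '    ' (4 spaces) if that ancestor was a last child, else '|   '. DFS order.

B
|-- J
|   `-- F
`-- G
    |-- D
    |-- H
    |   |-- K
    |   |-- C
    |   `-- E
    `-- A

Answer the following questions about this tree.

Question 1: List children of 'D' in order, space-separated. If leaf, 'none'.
Node D's children (from adjacency): (leaf)

Answer: none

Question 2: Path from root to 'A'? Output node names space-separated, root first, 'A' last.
Walk down from root: B -> G -> A

Answer: B G A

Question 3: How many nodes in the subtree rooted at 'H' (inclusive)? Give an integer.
Answer: 4

Derivation:
Subtree rooted at H contains: C, E, H, K
Count = 4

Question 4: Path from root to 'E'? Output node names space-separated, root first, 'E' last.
Walk down from root: B -> G -> H -> E

Answer: B G H E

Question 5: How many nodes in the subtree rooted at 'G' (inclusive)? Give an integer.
Answer: 7

Derivation:
Subtree rooted at G contains: A, C, D, E, G, H, K
Count = 7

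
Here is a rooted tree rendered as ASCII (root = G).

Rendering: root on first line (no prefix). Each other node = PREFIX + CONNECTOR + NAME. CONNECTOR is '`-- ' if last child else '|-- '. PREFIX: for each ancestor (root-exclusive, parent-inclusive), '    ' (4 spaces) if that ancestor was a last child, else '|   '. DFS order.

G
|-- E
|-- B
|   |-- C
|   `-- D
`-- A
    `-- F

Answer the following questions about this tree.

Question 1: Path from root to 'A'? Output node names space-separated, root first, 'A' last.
Walk down from root: G -> A

Answer: G A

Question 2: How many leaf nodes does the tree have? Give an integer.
Answer: 4

Derivation:
Leaves (nodes with no children): C, D, E, F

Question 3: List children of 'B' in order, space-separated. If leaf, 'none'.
Node B's children (from adjacency): C, D

Answer: C D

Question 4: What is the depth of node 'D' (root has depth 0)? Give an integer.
Answer: 2

Derivation:
Path from root to D: G -> B -> D
Depth = number of edges = 2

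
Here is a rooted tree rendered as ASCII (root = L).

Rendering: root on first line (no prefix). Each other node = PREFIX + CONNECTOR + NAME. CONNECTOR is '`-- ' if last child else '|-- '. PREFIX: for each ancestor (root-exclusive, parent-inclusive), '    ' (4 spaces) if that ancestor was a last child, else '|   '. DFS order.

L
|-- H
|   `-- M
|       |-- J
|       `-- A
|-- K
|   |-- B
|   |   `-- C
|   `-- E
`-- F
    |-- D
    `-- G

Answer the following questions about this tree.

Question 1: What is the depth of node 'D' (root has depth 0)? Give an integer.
Answer: 2

Derivation:
Path from root to D: L -> F -> D
Depth = number of edges = 2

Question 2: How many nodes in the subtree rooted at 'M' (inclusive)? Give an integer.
Answer: 3

Derivation:
Subtree rooted at M contains: A, J, M
Count = 3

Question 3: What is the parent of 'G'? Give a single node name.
Answer: F

Derivation:
Scan adjacency: G appears as child of F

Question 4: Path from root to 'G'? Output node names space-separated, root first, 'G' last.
Answer: L F G

Derivation:
Walk down from root: L -> F -> G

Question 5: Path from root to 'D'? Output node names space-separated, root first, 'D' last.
Answer: L F D

Derivation:
Walk down from root: L -> F -> D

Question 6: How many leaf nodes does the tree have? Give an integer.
Answer: 6

Derivation:
Leaves (nodes with no children): A, C, D, E, G, J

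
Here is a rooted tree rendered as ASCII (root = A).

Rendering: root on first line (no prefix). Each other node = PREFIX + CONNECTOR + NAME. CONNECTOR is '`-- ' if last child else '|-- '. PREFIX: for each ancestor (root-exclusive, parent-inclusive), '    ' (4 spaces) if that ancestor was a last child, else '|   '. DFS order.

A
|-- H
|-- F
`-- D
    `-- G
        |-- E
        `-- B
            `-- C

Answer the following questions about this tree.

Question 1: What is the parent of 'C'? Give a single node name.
Scan adjacency: C appears as child of B

Answer: B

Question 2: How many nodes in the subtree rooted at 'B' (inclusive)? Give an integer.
Answer: 2

Derivation:
Subtree rooted at B contains: B, C
Count = 2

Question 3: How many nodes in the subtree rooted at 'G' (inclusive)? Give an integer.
Subtree rooted at G contains: B, C, E, G
Count = 4

Answer: 4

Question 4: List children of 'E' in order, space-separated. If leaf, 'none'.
Answer: none

Derivation:
Node E's children (from adjacency): (leaf)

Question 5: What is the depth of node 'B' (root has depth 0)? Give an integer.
Answer: 3

Derivation:
Path from root to B: A -> D -> G -> B
Depth = number of edges = 3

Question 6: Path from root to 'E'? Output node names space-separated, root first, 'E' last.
Answer: A D G E

Derivation:
Walk down from root: A -> D -> G -> E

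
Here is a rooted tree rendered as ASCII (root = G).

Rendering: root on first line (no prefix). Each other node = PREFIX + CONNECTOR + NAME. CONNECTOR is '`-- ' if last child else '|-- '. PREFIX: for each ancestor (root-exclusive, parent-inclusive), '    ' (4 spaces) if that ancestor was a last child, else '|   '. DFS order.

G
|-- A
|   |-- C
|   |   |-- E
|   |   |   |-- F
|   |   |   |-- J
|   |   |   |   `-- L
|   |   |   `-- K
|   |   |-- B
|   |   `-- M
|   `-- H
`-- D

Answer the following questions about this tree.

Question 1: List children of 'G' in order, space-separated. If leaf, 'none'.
Node G's children (from adjacency): A, D

Answer: A D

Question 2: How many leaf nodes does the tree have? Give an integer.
Answer: 7

Derivation:
Leaves (nodes with no children): B, D, F, H, K, L, M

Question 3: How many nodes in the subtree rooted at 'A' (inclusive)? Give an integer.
Subtree rooted at A contains: A, B, C, E, F, H, J, K, L, M
Count = 10

Answer: 10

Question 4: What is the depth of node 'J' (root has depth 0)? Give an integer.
Answer: 4

Derivation:
Path from root to J: G -> A -> C -> E -> J
Depth = number of edges = 4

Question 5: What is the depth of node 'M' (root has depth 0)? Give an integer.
Answer: 3

Derivation:
Path from root to M: G -> A -> C -> M
Depth = number of edges = 3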